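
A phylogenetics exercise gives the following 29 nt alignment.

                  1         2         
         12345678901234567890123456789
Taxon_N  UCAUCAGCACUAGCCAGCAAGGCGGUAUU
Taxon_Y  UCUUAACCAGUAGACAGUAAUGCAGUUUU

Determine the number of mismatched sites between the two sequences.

9

The sequences differ at positions 3 (A/U), 5 (C/A), 7 (G/C), 10 (C/G), 14 (C/A), 18 (C/U), 21 (G/U), 24 (G/A), 27 (A/U).
That gives 9 mismatches out of 29 aligned sites, so the Hamming distance is 9.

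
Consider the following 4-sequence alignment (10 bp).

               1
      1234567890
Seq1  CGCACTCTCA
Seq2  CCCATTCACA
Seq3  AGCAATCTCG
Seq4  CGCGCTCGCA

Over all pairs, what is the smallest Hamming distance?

Pairwise Hamming distances:
  Seq1 vs Seq2: 3
  Seq1 vs Seq3: 3
  Seq1 vs Seq4: 2
  Seq2 vs Seq3: 5
  Seq2 vs Seq4: 4
  Seq3 vs Seq4: 5
The smallest is 2, between Seq1 and Seq4.

2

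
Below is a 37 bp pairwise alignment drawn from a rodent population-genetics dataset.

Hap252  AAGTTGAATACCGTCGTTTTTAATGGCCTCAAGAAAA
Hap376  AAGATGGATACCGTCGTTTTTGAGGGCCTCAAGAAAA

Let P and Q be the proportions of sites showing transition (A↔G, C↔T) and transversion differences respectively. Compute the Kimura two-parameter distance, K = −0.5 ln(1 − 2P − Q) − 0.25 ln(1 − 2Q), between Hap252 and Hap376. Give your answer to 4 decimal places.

The sequences differ at positions 4 (T/A, transversion), 7 (A/G, transition), 22 (A/G, transition), 24 (T/G, transversion).
Of the 4 differences, 2 transitions and 2 transversions over 37 sites: P = 2/37 = 0.054054, Q = 2/37 = 0.054054.
d = −0.5·ln(0.837838) − 0.25·ln(0.891892) = −0.5·(-0.176931) − 0.25·(-0.114410) = 0.1171.

0.1171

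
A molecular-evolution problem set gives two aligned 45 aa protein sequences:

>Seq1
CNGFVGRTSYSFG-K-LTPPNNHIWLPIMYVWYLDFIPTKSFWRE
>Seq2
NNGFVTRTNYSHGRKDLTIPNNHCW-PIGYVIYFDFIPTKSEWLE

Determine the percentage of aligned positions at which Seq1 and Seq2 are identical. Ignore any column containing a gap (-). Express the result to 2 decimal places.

Excluding the 3 gap columns leaves 42 comparable sites.
Mismatches occur at site 1 (C↔N), site 6 (G↔T), site 9 (S↔N), site 12 (F↔H), site 19 (P↔I), site 24 (I↔C), site 29 (M↔G), site 32 (W↔I), site 34 (L↔F), site 42 (F↔E), site 44 (R↔L).
31 of the 42 comparable sites match, so the percent identity is 31/42 × 100 = 73.81%.

73.81%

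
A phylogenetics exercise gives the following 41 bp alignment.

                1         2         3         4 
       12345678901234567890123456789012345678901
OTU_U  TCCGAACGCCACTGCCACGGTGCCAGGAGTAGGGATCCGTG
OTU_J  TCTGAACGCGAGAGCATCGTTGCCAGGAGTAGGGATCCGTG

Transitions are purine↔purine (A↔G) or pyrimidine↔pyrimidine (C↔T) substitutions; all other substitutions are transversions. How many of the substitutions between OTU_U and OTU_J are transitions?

1

Mismatches occur at site 3 (C↔T, transition), site 10 (C↔G, transversion), site 12 (C↔G, transversion), site 13 (T↔A, transversion), site 16 (C↔A, transversion), site 17 (A↔T, transversion), site 20 (G↔T, transversion).
Of the 7 differences, 1 transition and 6 transversions, so the answer is 1.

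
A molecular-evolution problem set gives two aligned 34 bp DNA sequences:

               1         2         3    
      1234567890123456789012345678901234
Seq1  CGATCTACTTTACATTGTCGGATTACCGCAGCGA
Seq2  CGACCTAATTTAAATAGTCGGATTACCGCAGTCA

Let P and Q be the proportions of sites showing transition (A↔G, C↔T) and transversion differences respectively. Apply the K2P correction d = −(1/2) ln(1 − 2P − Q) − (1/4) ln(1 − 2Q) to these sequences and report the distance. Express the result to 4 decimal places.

Mismatches occur at site 4 (T/C, transition), site 8 (C/A, transversion), site 13 (C/A, transversion), site 16 (T/A, transversion), site 32 (C/T, transition), site 33 (G/C, transversion).
Of the 6 differences, 2 transitions and 4 transversions over 34 sites: P = 2/34 = 0.058824, Q = 4/34 = 0.117647.
d = −0.5·ln(0.764705) − 0.25·ln(0.764706) = −0.5·(-0.268265) − 0.25·(-0.268264) = 0.2012.

0.2012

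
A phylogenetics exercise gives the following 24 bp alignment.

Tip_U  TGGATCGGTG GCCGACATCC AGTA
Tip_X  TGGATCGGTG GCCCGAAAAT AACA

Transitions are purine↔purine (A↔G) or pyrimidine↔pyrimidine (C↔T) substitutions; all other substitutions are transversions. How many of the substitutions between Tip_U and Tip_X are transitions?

4

The sequences differ at positions 14 (G/C, transversion), 15 (A/G, transition), 16 (C/A, transversion), 18 (T/A, transversion), 19 (C/A, transversion), 20 (C/T, transition), 22 (G/A, transition), 23 (T/C, transition).
Of the 8 differences, 4 transitions and 4 transversions, so the answer is 4.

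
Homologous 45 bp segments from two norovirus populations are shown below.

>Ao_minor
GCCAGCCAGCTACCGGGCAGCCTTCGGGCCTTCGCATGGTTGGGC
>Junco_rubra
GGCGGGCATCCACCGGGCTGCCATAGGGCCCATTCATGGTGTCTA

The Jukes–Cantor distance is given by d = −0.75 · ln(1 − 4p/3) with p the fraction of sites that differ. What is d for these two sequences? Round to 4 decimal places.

0.5254

The sequences differ at positions 2 (C/G), 4 (A/G), 6 (C/G), 9 (G/T), 11 (T/C), 19 (A/T), 23 (T/A), 25 (C/A), 31 (T/C), 32 (T/A), 33 (C/T), 34 (G/T), 41 (T/G), 42 (G/T), 43 (G/C), 44 (G/T), 45 (C/A).
p = 17/45 = 0.377778.
d = −0.75 · ln(1 − (4/3)·0.377778) = −0.75 · ln(0.496296) = −0.75 · (-0.700583) = 0.5254.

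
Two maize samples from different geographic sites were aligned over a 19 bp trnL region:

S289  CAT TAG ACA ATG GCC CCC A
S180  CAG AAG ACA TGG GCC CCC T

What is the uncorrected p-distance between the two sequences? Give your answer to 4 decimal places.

0.2632

The sequences differ at positions 3 (T/G), 4 (T/A), 10 (A/T), 11 (T/G), 19 (A/T).
There are 5 differences over 19 sites, so p = 5/19 = 0.2632.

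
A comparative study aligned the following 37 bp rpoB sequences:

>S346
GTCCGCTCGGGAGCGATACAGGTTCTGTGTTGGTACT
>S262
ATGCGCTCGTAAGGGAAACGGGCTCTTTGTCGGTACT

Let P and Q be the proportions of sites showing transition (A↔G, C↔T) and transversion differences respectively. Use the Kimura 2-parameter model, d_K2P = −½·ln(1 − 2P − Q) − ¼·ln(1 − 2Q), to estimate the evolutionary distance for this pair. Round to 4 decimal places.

Mismatches occur at site 1 (G↔A, transition), site 3 (C↔G, transversion), site 10 (G↔T, transversion), site 11 (G↔A, transition), site 14 (C↔G, transversion), site 17 (T↔A, transversion), site 20 (A↔G, transition), site 23 (T↔C, transition), site 27 (G↔T, transversion), site 31 (T↔C, transition).
Of the 10 differences, 5 transitions and 5 transversions over 37 sites: P = 5/37 = 0.135135, Q = 5/37 = 0.135135.
d = −0.5·ln(0.594595) − 0.25·ln(0.729730) = −0.5·(-0.519875) − 0.25·(-0.315081) = 0.3387.

0.3387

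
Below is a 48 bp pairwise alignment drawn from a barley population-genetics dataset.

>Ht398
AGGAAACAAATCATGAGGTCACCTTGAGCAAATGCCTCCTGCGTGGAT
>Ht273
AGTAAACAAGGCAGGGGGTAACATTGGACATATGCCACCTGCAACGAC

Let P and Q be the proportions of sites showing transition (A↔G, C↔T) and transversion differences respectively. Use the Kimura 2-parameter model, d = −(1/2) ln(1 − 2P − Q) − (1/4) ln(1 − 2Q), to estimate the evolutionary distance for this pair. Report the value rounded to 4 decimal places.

0.4052

The sequences differ at positions 3 (G/T, transversion), 10 (A/G, transition), 11 (T/G, transversion), 14 (T/G, transversion), 16 (A/G, transition), 20 (C/A, transversion), 23 (C/A, transversion), 27 (A/G, transition), 28 (G/A, transition), 31 (A/T, transversion), 37 (T/A, transversion), 43 (G/A, transition), 44 (T/A, transversion), 45 (G/C, transversion), 48 (T/C, transition).
Of the 15 differences, 6 transitions and 9 transversions over 48 sites: P = 6/48 = 0.125000, Q = 9/48 = 0.187500.
d = −0.5·ln(0.562500) − 0.25·ln(0.625000) = −0.5·(-0.575364) − 0.25·(-0.470004) = 0.4052.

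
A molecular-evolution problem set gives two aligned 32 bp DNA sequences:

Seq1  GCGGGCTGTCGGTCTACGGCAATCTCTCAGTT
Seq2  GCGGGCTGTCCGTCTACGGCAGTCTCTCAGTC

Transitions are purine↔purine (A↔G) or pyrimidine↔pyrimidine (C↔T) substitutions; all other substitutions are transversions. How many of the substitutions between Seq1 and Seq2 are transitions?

2

Differing sites — 11:G/C (Tv); 22:A/G (Ti); 32:T/C (Ti).
Of the 3 differences, 2 transitions and 1 transversion, so the answer is 2.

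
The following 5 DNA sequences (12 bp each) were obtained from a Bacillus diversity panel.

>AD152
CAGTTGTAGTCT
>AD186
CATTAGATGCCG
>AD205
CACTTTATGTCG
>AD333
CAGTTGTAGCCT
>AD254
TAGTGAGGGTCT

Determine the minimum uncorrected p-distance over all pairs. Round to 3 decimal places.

Pairwise Hamming distances:
  AD152 vs AD186: 6
  AD152 vs AD205: 5
  AD152 vs AD333: 1
  AD152 vs AD254: 5
  AD186 vs AD205: 4
  AD186 vs AD333: 5
  AD186 vs AD254: 8
  AD205 vs AD333: 6
  AD205 vs AD254: 7
  AD333 vs AD254: 6
The smallest is 1 mismatch, between AD152 and AD333; p = 1/12 = 0.083.

0.083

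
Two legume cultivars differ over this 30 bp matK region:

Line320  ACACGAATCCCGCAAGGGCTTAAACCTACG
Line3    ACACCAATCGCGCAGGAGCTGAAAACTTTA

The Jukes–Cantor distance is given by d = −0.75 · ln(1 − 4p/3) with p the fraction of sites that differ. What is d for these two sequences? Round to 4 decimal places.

The sequences differ at positions 5 (G/C), 10 (C/G), 15 (A/G), 17 (G/A), 21 (T/G), 25 (C/A), 28 (A/T), 29 (C/T), 30 (G/A).
p = 9/30 = 0.300000.
d = −0.75 · ln(1 − (4/3)·0.300000) = −0.75 · ln(0.600000) = −0.75 · (-0.510826) = 0.3831.

0.3831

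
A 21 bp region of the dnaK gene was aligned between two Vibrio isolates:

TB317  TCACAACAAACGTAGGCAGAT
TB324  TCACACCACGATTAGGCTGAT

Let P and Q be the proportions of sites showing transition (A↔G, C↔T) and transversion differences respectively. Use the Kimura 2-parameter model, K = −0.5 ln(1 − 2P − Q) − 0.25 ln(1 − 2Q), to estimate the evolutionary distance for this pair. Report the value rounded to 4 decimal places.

Differing sites — 6:A/C (Tv); 9:A/C (Tv); 10:A/G (Ti); 11:C/A (Tv); 12:G/T (Tv); 18:A/T (Tv).
Of the 6 differences, 1 transition and 5 transversions over 21 sites: P = 1/21 = 0.047619, Q = 5/21 = 0.238095.
d = −0.5·ln(0.666667) − 0.25·ln(0.523810) = −0.5·(-0.405465) − 0.25·(-0.646626) = 0.3644.

0.3644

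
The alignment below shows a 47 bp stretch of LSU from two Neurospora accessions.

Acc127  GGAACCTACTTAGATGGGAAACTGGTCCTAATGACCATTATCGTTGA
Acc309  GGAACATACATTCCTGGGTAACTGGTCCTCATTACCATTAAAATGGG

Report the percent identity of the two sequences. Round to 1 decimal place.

The sequences differ at positions 6 (C/A), 10 (T/A), 12 (A/T), 13 (G/C), 14 (A/C), 19 (A/T), 30 (A/C), 33 (G/T), 41 (T/A), 42 (C/A), 43 (G/A), 45 (T/G), 47 (A/G).
34 of the 47 sites match, so the percent identity is 34/47 × 100 = 72.3%.

72.3%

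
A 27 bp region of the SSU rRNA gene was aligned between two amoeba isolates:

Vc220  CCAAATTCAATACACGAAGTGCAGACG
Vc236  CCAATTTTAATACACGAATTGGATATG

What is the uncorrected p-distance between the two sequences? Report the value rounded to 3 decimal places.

0.222

Mismatches occur at site 5 (A→T), site 8 (C→T), site 19 (G→T), site 22 (C→G), site 24 (G→T), site 26 (C→T).
There are 6 differences over 27 sites, so p = 6/27 = 0.222.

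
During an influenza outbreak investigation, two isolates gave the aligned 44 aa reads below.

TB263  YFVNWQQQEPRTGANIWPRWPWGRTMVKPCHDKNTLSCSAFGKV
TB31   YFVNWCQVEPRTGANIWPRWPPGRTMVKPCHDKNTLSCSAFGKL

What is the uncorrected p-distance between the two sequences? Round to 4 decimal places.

Mismatches occur at site 6 (Q→C), site 8 (Q→V), site 22 (W→P), site 44 (V→L).
There are 4 differences over 44 sites, so p = 4/44 = 0.0909.

0.0909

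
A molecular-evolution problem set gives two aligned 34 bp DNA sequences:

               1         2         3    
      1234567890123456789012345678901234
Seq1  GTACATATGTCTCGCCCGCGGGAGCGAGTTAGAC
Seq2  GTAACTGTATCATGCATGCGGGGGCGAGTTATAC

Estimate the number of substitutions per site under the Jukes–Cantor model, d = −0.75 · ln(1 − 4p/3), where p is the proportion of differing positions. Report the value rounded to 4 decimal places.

0.3734

Differing sites — 4:C/A; 5:A/C; 7:A/G; 9:G/A; 12:T/A; 13:C/T; 16:C/A; 17:C/T; 23:A/G; 32:G/T.
p = 10/34 = 0.294118.
d = −0.75 · ln(1 − (4/3)·0.294118) = −0.75 · ln(0.607843) = −0.75 · (-0.497839) = 0.3734.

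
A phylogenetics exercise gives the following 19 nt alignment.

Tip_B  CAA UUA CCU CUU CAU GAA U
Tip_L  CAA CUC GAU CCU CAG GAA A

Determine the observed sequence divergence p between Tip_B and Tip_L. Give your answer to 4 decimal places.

Mismatches occur at site 4 (U/C), site 6 (A/C), site 7 (C/G), site 8 (C/A), site 11 (U/C), site 15 (U/G), site 19 (U/A).
There are 7 differences over 19 sites, so p = 7/19 = 0.3684.

0.3684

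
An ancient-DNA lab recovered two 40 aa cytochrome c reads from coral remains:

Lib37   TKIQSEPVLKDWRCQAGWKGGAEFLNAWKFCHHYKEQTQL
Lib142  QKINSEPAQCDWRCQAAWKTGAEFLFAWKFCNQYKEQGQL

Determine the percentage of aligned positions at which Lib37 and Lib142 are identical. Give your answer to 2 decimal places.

Mismatches occur at site 1 (T→Q), site 4 (Q→N), site 8 (V→A), site 9 (L→Q), site 10 (K→C), site 17 (G→A), site 20 (G→T), site 26 (N→F), site 32 (H→N), site 33 (H→Q), site 38 (T→G).
29 of the 40 sites match, so the percent identity is 29/40 × 100 = 72.50%.

72.50%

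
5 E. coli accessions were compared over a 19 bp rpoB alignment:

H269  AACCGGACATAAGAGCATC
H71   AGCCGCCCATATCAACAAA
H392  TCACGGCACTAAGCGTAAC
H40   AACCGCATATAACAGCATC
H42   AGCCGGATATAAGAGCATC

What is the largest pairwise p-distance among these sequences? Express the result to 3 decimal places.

0.632

Pairwise Hamming distances:
  H269 vs H71: 8
  H269 vs H392: 9
  H269 vs H40: 3
  H269 vs H42: 2
  H71 vs H392: 12
  H71 vs H40: 7
  H71 vs H42: 8
  H392 vs H40: 11
  H392 vs H42: 9
  H40 vs H42: 3
The largest is 12 mismatches, between H71 and H392; p = 12/19 = 0.632.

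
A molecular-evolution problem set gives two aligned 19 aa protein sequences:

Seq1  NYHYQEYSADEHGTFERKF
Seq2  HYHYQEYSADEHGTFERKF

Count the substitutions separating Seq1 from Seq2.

The sequences differ at position 1 (N/H).
That gives 1 mismatch out of 19 aligned sites, so the Hamming distance is 1.

1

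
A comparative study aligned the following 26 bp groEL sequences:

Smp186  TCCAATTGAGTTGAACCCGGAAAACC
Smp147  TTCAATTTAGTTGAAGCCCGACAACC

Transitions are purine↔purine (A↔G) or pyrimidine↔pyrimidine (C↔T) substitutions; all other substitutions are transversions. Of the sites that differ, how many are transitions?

1

The sequences differ at positions 2 (C/T, transition), 8 (G/T, transversion), 16 (C/G, transversion), 19 (G/C, transversion), 22 (A/C, transversion).
Of the 5 differences, 1 transition and 4 transversions, so the answer is 1.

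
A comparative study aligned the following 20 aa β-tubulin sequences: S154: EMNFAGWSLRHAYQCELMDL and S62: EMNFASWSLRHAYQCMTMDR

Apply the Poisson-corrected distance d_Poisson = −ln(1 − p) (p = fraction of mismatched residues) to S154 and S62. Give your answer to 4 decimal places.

0.2231

Mismatches occur at site 6 (G→S), site 16 (E→M), site 17 (L→T), site 20 (L→R).
p = 4/20 = 0.200000.
d = −ln(1 − 0.200000) = −ln(0.800000) = 0.2231.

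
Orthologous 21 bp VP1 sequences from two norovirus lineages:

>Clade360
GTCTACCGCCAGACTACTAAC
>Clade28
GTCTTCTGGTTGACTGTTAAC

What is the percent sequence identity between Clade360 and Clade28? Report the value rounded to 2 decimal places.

66.67%

The sequences differ at positions 5 (A/T), 7 (C/T), 9 (C/G), 10 (C/T), 11 (A/T), 16 (A/G), 17 (C/T).
14 of the 21 sites match, so the percent identity is 14/21 × 100 = 66.67%.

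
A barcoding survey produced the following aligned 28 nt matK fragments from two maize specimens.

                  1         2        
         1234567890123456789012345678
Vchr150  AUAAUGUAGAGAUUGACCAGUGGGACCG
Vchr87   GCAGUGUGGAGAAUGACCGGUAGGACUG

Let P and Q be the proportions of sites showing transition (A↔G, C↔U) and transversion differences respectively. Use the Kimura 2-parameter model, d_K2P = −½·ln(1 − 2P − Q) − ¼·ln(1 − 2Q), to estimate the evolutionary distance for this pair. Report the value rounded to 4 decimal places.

0.4022

Differing sites — 1:A/G (Ti); 2:U/C (Ti); 4:A/G (Ti); 8:A/G (Ti); 13:U/A (Tv); 19:A/G (Ti); 22:G/A (Ti); 27:C/U (Ti).
Of the 8 differences, 7 transitions and 1 transversion over 28 sites: P = 7/28 = 0.250000, Q = 1/28 = 0.035714.
d = −0.5·ln(0.464286) − 0.25·ln(0.928572) = −0.5·(-0.767255) − 0.25·(-0.074107) = 0.4022.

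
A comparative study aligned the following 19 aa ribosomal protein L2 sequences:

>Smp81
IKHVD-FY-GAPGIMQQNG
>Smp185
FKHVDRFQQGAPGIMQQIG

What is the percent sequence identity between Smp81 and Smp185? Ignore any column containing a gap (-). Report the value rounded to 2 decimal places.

82.35%

Excluding the 2 gap columns leaves 17 comparable sites.
Differing sites — 1:I/F; 8:Y/Q; 18:N/I.
14 of the 17 comparable sites match, so the percent identity is 14/17 × 100 = 82.35%.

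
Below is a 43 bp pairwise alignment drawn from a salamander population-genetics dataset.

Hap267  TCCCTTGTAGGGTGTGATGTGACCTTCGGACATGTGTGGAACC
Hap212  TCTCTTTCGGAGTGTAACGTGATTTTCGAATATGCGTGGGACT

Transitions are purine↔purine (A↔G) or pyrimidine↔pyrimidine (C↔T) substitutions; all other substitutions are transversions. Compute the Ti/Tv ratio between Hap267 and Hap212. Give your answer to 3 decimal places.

13.000

Mismatches occur at site 3 (C↔T, transition), site 7 (G↔T, transversion), site 8 (T↔C, transition), site 9 (A↔G, transition), site 11 (G↔A, transition), site 16 (G↔A, transition), site 18 (T↔C, transition), site 23 (C↔T, transition), site 24 (C↔T, transition), site 29 (G↔A, transition), site 31 (C↔T, transition), site 35 (T↔C, transition), site 40 (A↔G, transition), site 43 (C↔T, transition).
Of the 14 differences, 13 transitions and 1 transversion, so Ti/Tv = 13/1 = 13.000.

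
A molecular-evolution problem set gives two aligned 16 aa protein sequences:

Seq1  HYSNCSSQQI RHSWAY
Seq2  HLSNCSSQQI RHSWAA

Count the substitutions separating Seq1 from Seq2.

Differing sites — 2:Y/L; 16:Y/A.
That gives 2 mismatches out of 16 aligned sites, so the Hamming distance is 2.

2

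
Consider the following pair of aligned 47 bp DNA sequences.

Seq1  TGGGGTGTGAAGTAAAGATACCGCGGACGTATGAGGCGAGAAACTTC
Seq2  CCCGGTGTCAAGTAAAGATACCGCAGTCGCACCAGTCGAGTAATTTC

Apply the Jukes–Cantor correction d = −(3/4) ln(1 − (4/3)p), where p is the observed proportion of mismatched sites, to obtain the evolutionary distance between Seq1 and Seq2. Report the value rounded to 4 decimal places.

Mismatches occur at site 1 (T↔C), site 2 (G↔C), site 3 (G↔C), site 9 (G↔C), site 25 (G↔A), site 27 (A↔T), site 30 (T↔C), site 32 (T↔C), site 33 (G↔C), site 36 (G↔T), site 41 (A↔T), site 44 (C↔T).
p = 12/47 = 0.255319.
d = −0.75 · ln(1 − (4/3)·0.255319) = −0.75 · ln(0.659575) = −0.75 · (-0.416160) = 0.3121.

0.3121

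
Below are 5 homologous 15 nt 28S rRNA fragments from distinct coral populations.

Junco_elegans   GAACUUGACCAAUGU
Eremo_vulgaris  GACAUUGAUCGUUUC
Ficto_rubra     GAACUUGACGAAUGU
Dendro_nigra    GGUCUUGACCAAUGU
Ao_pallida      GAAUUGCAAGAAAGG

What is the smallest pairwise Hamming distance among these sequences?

Pairwise Hamming distances:
  Junco_elegans vs Eremo_vulgaris: 7
  Junco_elegans vs Ficto_rubra: 1
  Junco_elegans vs Dendro_nigra: 2
  Junco_elegans vs Ao_pallida: 7
  Eremo_vulgaris vs Ficto_rubra: 8
  Eremo_vulgaris vs Dendro_nigra: 8
  Eremo_vulgaris vs Ao_pallida: 11
  Ficto_rubra vs Dendro_nigra: 3
  Ficto_rubra vs Ao_pallida: 6
  Dendro_nigra vs Ao_pallida: 9
The smallest is 1, between Junco_elegans and Ficto_rubra.

1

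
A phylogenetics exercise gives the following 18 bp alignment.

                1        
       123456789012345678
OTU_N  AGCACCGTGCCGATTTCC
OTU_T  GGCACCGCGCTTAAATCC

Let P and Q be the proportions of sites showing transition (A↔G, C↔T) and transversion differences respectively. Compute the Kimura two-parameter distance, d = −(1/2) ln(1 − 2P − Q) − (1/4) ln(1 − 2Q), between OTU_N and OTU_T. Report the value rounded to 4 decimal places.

0.4479

Differing sites — 1:A/G (Ti); 8:T/C (Ti); 11:C/T (Ti); 12:G/T (Tv); 14:T/A (Tv); 15:T/A (Tv).
Of the 6 differences, 3 transitions and 3 transversions over 18 sites: P = 3/18 = 0.166667, Q = 3/18 = 0.166667.
d = −0.5·ln(0.499999) − 0.25·ln(0.666666) = −0.5·(-0.693149) − 0.25·(-0.405466) = 0.4479.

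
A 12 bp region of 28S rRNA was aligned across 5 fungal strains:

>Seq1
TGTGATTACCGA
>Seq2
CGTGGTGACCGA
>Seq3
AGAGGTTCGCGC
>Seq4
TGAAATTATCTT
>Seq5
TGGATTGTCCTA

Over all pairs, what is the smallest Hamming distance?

3

Pairwise Hamming distances:
  Seq1 vs Seq2: 3
  Seq1 vs Seq3: 6
  Seq1 vs Seq4: 5
  Seq1 vs Seq5: 6
  Seq2 vs Seq3: 6
  Seq2 vs Seq4: 8
  Seq2 vs Seq5: 6
  Seq3 vs Seq4: 7
  Seq3 vs Seq5: 9
  Seq4 vs Seq5: 6
The smallest is 3, between Seq1 and Seq2.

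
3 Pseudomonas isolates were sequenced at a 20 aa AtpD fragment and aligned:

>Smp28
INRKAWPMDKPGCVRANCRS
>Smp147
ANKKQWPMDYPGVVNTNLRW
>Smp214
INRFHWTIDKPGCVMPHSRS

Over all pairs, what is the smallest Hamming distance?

8

Pairwise Hamming distances:
  Smp28 vs Smp147: 9
  Smp28 vs Smp214: 8
  Smp147 vs Smp214: 13
The smallest is 8, between Smp28 and Smp214.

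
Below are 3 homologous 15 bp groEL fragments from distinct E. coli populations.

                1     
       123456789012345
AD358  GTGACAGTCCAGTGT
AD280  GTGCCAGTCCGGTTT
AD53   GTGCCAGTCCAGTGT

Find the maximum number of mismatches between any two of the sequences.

3

Pairwise Hamming distances:
  AD358 vs AD280: 3
  AD358 vs AD53: 1
  AD280 vs AD53: 2
The largest is 3, between AD358 and AD280.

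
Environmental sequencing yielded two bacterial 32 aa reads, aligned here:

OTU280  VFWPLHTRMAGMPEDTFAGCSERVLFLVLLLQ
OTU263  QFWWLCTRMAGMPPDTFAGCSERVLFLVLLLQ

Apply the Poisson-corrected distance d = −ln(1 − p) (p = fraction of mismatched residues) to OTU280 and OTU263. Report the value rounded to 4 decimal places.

Mismatches occur at site 1 (V/Q), site 4 (P/W), site 6 (H/C), site 14 (E/P).
p = 4/32 = 0.125000.
d = −ln(1 − 0.125000) = −ln(0.875000) = 0.1335.

0.1335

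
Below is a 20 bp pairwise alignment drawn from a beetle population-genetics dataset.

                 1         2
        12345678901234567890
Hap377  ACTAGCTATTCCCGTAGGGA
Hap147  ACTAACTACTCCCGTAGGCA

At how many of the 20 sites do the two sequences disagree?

Mismatches occur at site 5 (G/A), site 9 (T/C), site 19 (G/C).
That gives 3 mismatches out of 20 aligned sites, so the Hamming distance is 3.

3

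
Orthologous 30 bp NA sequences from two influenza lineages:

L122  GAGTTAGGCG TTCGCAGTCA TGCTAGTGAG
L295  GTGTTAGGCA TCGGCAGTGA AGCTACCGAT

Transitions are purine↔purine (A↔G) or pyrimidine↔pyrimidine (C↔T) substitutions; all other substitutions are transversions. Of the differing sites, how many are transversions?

Mismatches occur at site 2 (A↔T, transversion), site 10 (G↔A, transition), site 12 (T↔C, transition), site 13 (C↔G, transversion), site 19 (C↔G, transversion), site 21 (T↔A, transversion), site 26 (G↔C, transversion), site 27 (T↔C, transition), site 30 (G↔T, transversion).
Of the 9 differences, 3 transitions and 6 transversions, so the answer is 6.

6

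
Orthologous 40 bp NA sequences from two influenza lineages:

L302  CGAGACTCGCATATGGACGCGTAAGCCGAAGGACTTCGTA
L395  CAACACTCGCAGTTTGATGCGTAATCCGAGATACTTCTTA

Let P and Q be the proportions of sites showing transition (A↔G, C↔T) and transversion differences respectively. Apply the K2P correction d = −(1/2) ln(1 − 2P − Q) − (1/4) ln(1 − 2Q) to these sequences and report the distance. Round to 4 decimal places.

Differing sites — 2:G/A (Ti); 4:G/C (Tv); 12:T/G (Tv); 13:A/T (Tv); 15:G/T (Tv); 18:C/T (Ti); 25:G/T (Tv); 30:A/G (Ti); 31:G/A (Ti); 32:G/T (Tv); 38:G/T (Tv).
Of the 11 differences, 4 transitions and 7 transversions over 40 sites: P = 4/40 = 0.100000, Q = 7/40 = 0.175000.
d = −0.5·ln(0.625000) − 0.25·ln(0.650000) = −0.5·(-0.470004) − 0.25·(-0.430783) = 0.3427.

0.3427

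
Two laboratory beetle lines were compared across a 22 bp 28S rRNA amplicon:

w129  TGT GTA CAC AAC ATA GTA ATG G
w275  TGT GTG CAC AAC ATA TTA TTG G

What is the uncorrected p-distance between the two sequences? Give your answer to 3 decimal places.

0.136

Differing sites — 6:A/G; 16:G/T; 19:A/T.
There are 3 differences over 22 sites, so p = 3/22 = 0.136.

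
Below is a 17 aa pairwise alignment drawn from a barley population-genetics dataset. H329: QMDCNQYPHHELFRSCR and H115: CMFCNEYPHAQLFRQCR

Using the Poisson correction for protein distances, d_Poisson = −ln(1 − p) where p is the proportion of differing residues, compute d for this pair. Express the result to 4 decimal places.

0.4353

Differing sites — 1:Q/C; 3:D/F; 6:Q/E; 10:H/A; 11:E/Q; 15:S/Q.
p = 6/17 = 0.352941.
d = −ln(1 − 0.352941) = −ln(0.647059) = 0.4353.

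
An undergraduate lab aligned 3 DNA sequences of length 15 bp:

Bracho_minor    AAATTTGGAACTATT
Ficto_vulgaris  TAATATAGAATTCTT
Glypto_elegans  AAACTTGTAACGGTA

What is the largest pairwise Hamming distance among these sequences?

9

Pairwise Hamming distances:
  Bracho_minor vs Ficto_vulgaris: 5
  Bracho_minor vs Glypto_elegans: 5
  Ficto_vulgaris vs Glypto_elegans: 9
The largest is 9, between Ficto_vulgaris and Glypto_elegans.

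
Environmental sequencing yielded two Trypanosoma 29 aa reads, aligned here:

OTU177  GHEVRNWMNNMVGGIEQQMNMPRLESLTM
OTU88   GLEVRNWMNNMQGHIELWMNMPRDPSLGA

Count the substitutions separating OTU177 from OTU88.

Differing sites — 2:H/L; 12:V/Q; 14:G/H; 17:Q/L; 18:Q/W; 24:L/D; 25:E/P; 28:T/G; 29:M/A.
That gives 9 mismatches out of 29 aligned sites, so the Hamming distance is 9.

9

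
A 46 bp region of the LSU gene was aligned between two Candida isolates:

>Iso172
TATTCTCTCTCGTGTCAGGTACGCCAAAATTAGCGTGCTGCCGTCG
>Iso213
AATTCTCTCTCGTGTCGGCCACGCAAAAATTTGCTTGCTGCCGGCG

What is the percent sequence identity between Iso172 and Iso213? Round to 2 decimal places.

Differing sites — 1:T/A; 17:A/G; 19:G/C; 20:T/C; 25:C/A; 32:A/T; 35:G/T; 44:T/G.
38 of the 46 sites match, so the percent identity is 38/46 × 100 = 82.61%.

82.61%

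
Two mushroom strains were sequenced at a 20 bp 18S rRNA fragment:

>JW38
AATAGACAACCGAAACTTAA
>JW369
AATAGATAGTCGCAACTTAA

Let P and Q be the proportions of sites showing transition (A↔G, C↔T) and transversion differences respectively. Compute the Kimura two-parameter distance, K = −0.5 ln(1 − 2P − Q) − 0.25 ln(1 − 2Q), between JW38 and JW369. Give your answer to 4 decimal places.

0.2417

Mismatches occur at site 7 (C↔T, transition), site 9 (A↔G, transition), site 10 (C↔T, transition), site 13 (A↔C, transversion).
Of the 4 differences, 3 transitions and 1 transversion over 20 sites: P = 3/20 = 0.150000, Q = 1/20 = 0.050000.
d = −0.5·ln(0.650000) − 0.25·ln(0.900000) = −0.5·(-0.430783) − 0.25·(-0.105361) = 0.2417.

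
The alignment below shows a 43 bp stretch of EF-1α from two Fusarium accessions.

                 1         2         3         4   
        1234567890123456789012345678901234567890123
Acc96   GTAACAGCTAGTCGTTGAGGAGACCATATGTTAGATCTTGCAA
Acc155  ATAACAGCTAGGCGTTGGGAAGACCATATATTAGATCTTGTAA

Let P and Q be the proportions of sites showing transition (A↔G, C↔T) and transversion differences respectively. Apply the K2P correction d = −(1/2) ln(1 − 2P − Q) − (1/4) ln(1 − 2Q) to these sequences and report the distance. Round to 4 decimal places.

0.1596

Differing sites — 1:G/A (Ti); 12:T/G (Tv); 18:A/G (Ti); 20:G/A (Ti); 30:G/A (Ti); 41:C/T (Ti).
Of the 6 differences, 5 transitions and 1 transversion over 43 sites: P = 5/43 = 0.116279, Q = 1/43 = 0.023256.
d = −0.5·ln(0.744186) − 0.25·ln(0.953488) = −0.5·(-0.295464) − 0.25·(-0.047628) = 0.1596.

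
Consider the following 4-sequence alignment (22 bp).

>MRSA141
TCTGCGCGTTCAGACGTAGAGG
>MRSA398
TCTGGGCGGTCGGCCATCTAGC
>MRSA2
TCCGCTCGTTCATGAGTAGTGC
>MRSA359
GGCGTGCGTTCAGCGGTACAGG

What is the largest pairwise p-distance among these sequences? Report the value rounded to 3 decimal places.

Pairwise Hamming distances:
  MRSA141 vs MRSA398: 8
  MRSA141 vs MRSA2: 7
  MRSA141 vs MRSA359: 7
  MRSA398 vs MRSA2: 12
  MRSA398 vs MRSA359: 11
  MRSA2 vs MRSA359: 10
The largest is 12 mismatches, between MRSA398 and MRSA2; p = 12/22 = 0.545.

0.545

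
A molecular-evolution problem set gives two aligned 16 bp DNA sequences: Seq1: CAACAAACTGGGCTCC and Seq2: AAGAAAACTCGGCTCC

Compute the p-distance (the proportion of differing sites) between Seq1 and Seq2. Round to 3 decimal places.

0.250

Mismatches occur at site 1 (C→A), site 3 (A→G), site 4 (C→A), site 10 (G→C).
There are 4 differences over 16 sites, so p = 4/16 = 0.250.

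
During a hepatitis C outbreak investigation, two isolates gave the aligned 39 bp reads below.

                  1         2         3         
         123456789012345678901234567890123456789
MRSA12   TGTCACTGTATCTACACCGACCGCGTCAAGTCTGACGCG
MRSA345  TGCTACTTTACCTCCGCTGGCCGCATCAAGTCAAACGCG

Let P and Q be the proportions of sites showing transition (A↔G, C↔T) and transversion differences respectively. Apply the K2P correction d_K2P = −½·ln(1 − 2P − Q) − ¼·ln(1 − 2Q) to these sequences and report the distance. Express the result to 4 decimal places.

Differing sites — 3:T/C (Ti); 4:C/T (Ti); 8:G/T (Tv); 11:T/C (Ti); 14:A/C (Tv); 16:A/G (Ti); 18:C/T (Ti); 20:A/G (Ti); 25:G/A (Ti); 33:T/A (Tv); 34:G/A (Ti).
Of the 11 differences, 8 transitions and 3 transversions over 39 sites: P = 8/39 = 0.205128, Q = 3/39 = 0.076923.
d = −0.5·ln(0.512821) − 0.25·ln(0.846154) = −0.5·(-0.667828) − 0.25·(-0.167054) = 0.3757.

0.3757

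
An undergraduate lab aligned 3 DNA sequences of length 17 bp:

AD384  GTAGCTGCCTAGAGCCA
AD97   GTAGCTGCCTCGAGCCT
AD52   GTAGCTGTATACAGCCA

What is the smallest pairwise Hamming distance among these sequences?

Pairwise Hamming distances:
  AD384 vs AD97: 2
  AD384 vs AD52: 3
  AD97 vs AD52: 5
The smallest is 2, between AD384 and AD97.

2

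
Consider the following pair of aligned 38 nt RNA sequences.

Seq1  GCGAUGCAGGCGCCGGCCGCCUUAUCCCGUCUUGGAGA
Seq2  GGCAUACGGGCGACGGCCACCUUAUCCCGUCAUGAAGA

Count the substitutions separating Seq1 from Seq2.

8

The sequences differ at positions 2 (C/G), 3 (G/C), 6 (G/A), 8 (A/G), 13 (C/A), 19 (G/A), 32 (U/A), 35 (G/A).
That gives 8 mismatches out of 38 aligned sites, so the Hamming distance is 8.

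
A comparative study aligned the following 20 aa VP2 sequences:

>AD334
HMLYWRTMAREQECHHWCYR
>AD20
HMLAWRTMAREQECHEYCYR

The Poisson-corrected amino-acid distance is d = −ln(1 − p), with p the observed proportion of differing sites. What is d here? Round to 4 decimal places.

0.1625

Mismatches occur at site 4 (Y↔A), site 16 (H↔E), site 17 (W↔Y).
p = 3/20 = 0.150000.
d = −ln(1 − 0.150000) = −ln(0.850000) = 0.1625.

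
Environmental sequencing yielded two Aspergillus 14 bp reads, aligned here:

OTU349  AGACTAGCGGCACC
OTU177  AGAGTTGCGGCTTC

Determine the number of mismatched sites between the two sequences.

Mismatches occur at site 4 (C↔G), site 6 (A↔T), site 12 (A↔T), site 13 (C↔T).
That gives 4 mismatches out of 14 aligned sites, so the Hamming distance is 4.

4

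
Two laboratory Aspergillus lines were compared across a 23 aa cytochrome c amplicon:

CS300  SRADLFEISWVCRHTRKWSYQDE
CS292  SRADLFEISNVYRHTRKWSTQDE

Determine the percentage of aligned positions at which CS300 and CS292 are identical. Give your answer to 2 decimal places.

86.96%

Mismatches occur at site 10 (W→N), site 12 (C→Y), site 20 (Y→T).
20 of the 23 sites match, so the percent identity is 20/23 × 100 = 86.96%.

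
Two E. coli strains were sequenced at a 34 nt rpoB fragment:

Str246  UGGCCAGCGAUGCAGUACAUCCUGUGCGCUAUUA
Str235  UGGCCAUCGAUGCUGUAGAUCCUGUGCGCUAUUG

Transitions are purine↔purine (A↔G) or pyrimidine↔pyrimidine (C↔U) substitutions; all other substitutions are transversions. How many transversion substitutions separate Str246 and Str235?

The sequences differ at positions 7 (G/U, transversion), 14 (A/U, transversion), 18 (C/G, transversion), 34 (A/G, transition).
Of the 4 differences, 1 transition and 3 transversions, so the answer is 3.

3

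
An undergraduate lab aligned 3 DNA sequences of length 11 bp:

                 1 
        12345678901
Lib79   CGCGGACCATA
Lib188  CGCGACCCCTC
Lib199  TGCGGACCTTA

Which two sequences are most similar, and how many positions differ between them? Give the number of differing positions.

Pairwise Hamming distances:
  Lib79 vs Lib188: 4
  Lib79 vs Lib199: 2
  Lib188 vs Lib199: 5
The smallest is 2, between Lib79 and Lib199.

2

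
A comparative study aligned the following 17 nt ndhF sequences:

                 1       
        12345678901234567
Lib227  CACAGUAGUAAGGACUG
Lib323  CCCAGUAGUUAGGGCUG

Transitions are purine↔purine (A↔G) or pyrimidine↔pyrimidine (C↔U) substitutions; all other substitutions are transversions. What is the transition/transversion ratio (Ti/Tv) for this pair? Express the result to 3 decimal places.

Mismatches occur at site 2 (A/C, transversion), site 10 (A/U, transversion), site 14 (A/G, transition).
Of the 3 differences, 1 transition and 2 transversions, so Ti/Tv = 1/2 = 0.500.

0.500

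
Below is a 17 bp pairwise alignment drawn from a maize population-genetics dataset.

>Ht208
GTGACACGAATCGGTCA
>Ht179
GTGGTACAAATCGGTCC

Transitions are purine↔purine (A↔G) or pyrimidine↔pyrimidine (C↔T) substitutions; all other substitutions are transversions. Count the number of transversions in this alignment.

1

The sequences differ at positions 4 (A/G, transition), 5 (C/T, transition), 8 (G/A, transition), 17 (A/C, transversion).
Of the 4 differences, 3 transitions and 1 transversion, so the answer is 1.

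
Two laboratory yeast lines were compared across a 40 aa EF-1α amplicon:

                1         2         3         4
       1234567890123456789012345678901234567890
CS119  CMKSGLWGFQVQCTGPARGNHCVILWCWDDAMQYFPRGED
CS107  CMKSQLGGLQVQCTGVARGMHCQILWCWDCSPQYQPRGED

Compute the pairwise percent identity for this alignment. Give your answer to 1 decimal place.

75.0%

The sequences differ at positions 5 (G/Q), 7 (W/G), 9 (F/L), 16 (P/V), 20 (N/M), 23 (V/Q), 30 (D/C), 31 (A/S), 32 (M/P), 35 (F/Q).
30 of the 40 sites match, so the percent identity is 30/40 × 100 = 75.0%.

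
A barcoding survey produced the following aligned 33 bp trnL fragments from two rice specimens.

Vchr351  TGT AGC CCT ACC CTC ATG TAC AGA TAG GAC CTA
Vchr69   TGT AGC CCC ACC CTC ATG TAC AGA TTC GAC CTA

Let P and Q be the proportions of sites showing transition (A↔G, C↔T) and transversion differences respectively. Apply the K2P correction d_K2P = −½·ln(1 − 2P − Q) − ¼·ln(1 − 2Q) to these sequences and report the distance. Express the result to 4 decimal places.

0.0969

Mismatches occur at site 9 (T/C, transition), site 26 (A/T, transversion), site 27 (G/C, transversion).
Of the 3 differences, 1 transition and 2 transversions over 33 sites: P = 1/33 = 0.030303, Q = 2/33 = 0.060606.
d = −0.5·ln(0.878788) − 0.25·ln(0.878788) = −0.5·(-0.129212) − 0.25·(-0.129212) = 0.0969.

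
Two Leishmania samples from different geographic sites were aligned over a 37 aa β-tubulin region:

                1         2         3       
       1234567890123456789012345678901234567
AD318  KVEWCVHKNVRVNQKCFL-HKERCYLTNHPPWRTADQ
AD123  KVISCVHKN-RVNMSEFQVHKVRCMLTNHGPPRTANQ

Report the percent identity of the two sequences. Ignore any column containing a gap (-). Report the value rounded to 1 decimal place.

68.6%

Excluding the 2 gap columns leaves 35 comparable sites.
The sequences differ at positions 3 (E/I), 4 (W/S), 14 (Q/M), 15 (K/S), 16 (C/E), 18 (L/Q), 22 (E/V), 25 (Y/M), 30 (P/G), 32 (W/P), 36 (D/N).
24 of the 35 comparable sites match, so the percent identity is 24/35 × 100 = 68.6%.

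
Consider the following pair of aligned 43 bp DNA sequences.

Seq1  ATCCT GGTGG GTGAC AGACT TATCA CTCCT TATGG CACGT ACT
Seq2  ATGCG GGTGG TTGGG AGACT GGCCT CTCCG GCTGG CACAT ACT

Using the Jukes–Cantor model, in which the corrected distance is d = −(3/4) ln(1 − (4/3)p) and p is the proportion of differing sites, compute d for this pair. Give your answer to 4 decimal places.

Differing sites — 3:C/G; 5:T/G; 11:G/T; 14:A/G; 15:C/G; 21:T/G; 22:A/G; 23:T/C; 25:A/T; 30:T/G; 31:T/G; 32:A/C; 39:G/A.
p = 13/43 = 0.302326.
d = −0.75 · ln(1 − (4/3)·0.302326) = −0.75 · ln(0.596899) = −0.75 · (-0.516007) = 0.3870.

0.3870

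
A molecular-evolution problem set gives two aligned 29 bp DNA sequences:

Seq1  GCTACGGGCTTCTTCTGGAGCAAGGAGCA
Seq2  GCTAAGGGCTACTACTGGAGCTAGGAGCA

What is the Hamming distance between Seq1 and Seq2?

4

The sequences differ at positions 5 (C/A), 11 (T/A), 14 (T/A), 22 (A/T).
That gives 4 mismatches out of 29 aligned sites, so the Hamming distance is 4.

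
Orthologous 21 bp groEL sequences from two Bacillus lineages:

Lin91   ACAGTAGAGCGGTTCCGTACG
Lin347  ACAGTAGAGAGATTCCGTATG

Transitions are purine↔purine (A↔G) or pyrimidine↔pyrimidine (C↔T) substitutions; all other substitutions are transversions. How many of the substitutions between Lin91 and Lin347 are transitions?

The sequences differ at positions 10 (C/A, transversion), 12 (G/A, transition), 20 (C/T, transition).
Of the 3 differences, 2 transitions and 1 transversion, so the answer is 2.

2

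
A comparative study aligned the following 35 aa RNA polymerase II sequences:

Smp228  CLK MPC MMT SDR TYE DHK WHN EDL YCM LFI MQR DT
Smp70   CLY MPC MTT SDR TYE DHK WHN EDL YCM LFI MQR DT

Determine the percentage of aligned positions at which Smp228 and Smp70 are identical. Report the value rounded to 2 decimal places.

Mismatches occur at site 3 (K↔Y), site 8 (M↔T).
33 of the 35 sites match, so the percent identity is 33/35 × 100 = 94.29%.

94.29%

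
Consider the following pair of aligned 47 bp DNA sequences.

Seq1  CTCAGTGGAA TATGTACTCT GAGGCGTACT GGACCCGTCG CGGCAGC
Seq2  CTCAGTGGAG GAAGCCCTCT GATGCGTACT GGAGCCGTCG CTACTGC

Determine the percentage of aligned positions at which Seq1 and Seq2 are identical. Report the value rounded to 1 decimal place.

78.7%

The sequences differ at positions 10 (A/G), 11 (T/G), 13 (T/A), 15 (T/C), 16 (A/C), 23 (G/T), 34 (C/G), 42 (G/T), 43 (G/A), 45 (A/T).
37 of the 47 sites match, so the percent identity is 37/47 × 100 = 78.7%.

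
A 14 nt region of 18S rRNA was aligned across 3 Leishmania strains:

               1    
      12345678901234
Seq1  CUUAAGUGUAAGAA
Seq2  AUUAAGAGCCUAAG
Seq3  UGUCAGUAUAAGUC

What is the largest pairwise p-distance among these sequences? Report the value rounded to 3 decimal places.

0.786

Pairwise Hamming distances:
  Seq1 vs Seq2: 7
  Seq1 vs Seq3: 6
  Seq2 vs Seq3: 11
The largest is 11 mismatches, between Seq2 and Seq3; p = 11/14 = 0.786.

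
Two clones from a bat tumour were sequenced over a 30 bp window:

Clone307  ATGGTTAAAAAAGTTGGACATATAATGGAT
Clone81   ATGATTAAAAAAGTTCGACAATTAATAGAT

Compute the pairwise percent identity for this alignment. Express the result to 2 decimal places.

83.33%

Mismatches occur at site 4 (G/A), site 16 (G/C), site 21 (T/A), site 22 (A/T), site 27 (G/A).
25 of the 30 sites match, so the percent identity is 25/30 × 100 = 83.33%.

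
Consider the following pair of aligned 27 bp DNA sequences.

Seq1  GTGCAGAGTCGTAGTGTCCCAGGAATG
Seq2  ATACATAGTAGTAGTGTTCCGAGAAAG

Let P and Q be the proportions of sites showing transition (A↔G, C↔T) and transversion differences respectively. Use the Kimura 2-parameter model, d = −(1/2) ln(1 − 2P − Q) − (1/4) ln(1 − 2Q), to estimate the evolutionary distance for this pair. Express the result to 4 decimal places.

Differing sites — 1:G/A (Ti); 3:G/A (Ti); 6:G/T (Tv); 10:C/A (Tv); 18:C/T (Ti); 21:A/G (Ti); 22:G/A (Ti); 26:T/A (Tv).
Of the 8 differences, 5 transitions and 3 transversions over 27 sites: P = 5/27 = 0.185185, Q = 3/27 = 0.111111.
d = −0.5·ln(0.518519) − 0.25·ln(0.777778) = −0.5·(-0.656779) − 0.25·(-0.251314) = 0.3912.

0.3912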